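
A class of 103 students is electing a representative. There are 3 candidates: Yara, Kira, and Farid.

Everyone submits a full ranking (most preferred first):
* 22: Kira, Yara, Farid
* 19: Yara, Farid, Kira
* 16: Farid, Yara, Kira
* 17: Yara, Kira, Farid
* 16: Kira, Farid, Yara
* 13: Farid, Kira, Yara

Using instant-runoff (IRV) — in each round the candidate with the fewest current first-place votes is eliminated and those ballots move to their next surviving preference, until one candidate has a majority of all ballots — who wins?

Round 1: Yara 36, Kira 38, Farid 29. Farid eliminated.
Round 2: Yara 52, Kira 51. Yara has a majority (≥52).

Yara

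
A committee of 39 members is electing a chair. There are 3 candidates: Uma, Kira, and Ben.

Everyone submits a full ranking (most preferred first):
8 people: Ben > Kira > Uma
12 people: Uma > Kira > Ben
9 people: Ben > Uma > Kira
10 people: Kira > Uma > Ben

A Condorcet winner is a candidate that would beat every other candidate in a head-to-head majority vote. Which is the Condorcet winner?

Uma vs Kira: 21–18
Uma vs Ben: 22–17
Uma beats every other candidate.

Uma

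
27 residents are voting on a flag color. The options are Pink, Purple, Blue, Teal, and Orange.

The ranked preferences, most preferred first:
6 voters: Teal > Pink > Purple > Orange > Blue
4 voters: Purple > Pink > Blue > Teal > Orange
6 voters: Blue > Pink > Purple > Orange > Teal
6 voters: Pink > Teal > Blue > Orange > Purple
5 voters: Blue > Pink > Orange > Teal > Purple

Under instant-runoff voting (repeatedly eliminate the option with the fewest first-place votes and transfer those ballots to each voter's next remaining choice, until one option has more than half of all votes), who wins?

Pink

Round 1: Pink 6, Purple 4, Blue 11, Teal 6, Orange 0. Orange eliminated.
Round 2: Pink 6, Purple 4, Blue 11, Teal 6. Purple eliminated.
Round 3: Pink 10, Blue 11, Teal 6. Teal eliminated.
Round 4: Pink 16, Blue 11. Pink has a majority (≥14).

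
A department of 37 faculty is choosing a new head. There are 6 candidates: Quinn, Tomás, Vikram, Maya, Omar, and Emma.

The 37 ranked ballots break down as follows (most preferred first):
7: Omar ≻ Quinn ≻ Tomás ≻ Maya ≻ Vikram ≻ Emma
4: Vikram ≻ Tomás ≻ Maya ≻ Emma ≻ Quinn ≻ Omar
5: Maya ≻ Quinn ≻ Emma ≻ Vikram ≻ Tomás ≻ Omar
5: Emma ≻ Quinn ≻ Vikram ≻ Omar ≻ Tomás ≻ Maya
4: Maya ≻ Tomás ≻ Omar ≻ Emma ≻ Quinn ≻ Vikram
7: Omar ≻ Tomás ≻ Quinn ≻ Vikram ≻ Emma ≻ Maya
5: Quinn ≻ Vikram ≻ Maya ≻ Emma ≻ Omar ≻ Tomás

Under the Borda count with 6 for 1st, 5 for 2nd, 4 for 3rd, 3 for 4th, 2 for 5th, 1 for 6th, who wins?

Quinn

Quinn: 7×5 + 4×2 + 5×5 + 5×5 + 4×2 + 7×4 + 5×6 = 159
Tomás: 7×4 + 4×5 + 5×2 + 5×2 + 4×5 + 7×5 + 5×1 = 128
Vikram: 7×2 + 4×6 + 5×3 + 5×4 + 4×1 + 7×3 + 5×5 = 123
Maya: 7×3 + 4×4 + 5×6 + 5×1 + 4×6 + 7×1 + 5×4 = 123
Omar: 7×6 + 4×1 + 5×1 + 5×3 + 4×4 + 7×6 + 5×2 = 134
Emma: 7×1 + 4×3 + 5×4 + 5×6 + 4×3 + 7×2 + 5×3 = 110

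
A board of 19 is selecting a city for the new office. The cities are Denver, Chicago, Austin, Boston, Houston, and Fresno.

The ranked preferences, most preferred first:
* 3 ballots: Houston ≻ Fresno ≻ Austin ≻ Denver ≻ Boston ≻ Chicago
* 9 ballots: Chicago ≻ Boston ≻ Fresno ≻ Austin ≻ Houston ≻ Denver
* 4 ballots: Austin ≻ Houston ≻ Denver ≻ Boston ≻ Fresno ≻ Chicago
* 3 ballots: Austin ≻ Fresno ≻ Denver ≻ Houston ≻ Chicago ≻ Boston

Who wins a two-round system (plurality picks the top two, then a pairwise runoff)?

Round 1 first-place votes: Denver 0, Chicago 9, Austin 7, Boston 0, Houston 3, Fresno 0. Chicago and Austin advance.
Runoff: Chicago is ranked above Austin on 9 ballots, Austin above Chicago on 10.

Austin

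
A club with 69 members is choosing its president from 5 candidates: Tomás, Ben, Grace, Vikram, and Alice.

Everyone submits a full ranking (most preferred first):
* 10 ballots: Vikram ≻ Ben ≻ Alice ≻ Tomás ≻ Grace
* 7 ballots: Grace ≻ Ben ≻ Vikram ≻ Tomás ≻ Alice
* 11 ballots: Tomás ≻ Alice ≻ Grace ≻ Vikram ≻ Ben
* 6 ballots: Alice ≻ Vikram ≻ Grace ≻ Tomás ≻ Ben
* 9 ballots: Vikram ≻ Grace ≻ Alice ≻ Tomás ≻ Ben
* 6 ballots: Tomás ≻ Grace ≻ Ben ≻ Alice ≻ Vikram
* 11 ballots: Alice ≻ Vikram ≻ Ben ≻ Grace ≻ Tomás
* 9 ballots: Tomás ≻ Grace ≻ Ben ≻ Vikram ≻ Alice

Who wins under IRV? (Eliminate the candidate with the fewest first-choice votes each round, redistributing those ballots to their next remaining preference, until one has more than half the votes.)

Round 1: Tomás 26, Ben 0, Grace 7, Vikram 19, Alice 17. Ben eliminated.
Round 2: Tomás 26, Grace 7, Vikram 19, Alice 17. Grace eliminated.
Round 3: Tomás 26, Vikram 26, Alice 17. Alice eliminated.
Round 4: Tomás 26, Vikram 43. Vikram has a majority (≥35).

Vikram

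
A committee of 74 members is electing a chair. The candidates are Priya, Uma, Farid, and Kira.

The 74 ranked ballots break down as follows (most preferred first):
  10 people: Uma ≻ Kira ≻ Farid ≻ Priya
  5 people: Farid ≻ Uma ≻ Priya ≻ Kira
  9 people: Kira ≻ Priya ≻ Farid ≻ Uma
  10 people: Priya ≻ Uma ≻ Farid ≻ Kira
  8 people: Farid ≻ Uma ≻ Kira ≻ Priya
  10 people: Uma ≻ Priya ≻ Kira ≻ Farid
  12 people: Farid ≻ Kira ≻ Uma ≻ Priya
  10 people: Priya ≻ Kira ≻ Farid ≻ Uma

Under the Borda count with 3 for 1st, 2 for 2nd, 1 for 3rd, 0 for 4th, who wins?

Priya: 10×0 + 5×1 + 9×2 + 10×3 + 8×0 + 10×2 + 12×0 + 10×3 = 103
Uma: 10×3 + 5×2 + 9×0 + 10×2 + 8×2 + 10×3 + 12×1 + 10×0 = 118
Farid: 10×1 + 5×3 + 9×1 + 10×1 + 8×3 + 10×0 + 12×3 + 10×1 = 114
Kira: 10×2 + 5×0 + 9×3 + 10×0 + 8×1 + 10×1 + 12×2 + 10×2 = 109

Uma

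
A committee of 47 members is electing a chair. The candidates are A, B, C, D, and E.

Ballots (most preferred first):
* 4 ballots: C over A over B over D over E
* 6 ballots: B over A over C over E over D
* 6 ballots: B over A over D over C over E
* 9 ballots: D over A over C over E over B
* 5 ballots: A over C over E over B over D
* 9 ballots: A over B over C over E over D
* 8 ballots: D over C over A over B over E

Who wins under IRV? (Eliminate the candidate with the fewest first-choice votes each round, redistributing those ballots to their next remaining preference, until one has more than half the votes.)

Round 1: A 14, B 12, C 4, D 17, E 0. E eliminated.
Round 2: A 14, B 12, C 4, D 17. C eliminated.
Round 3: A 18, B 12, D 17. B eliminated.
Round 4: A 30, D 17. A has a majority (≥24).

A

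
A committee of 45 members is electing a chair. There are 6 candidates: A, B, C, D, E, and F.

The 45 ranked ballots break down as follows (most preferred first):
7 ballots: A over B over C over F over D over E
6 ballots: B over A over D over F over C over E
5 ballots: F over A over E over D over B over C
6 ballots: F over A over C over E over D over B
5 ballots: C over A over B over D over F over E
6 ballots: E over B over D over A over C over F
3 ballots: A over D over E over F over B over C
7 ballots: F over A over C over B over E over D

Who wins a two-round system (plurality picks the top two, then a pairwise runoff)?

Round 1 first-place votes: A 10, B 6, C 5, D 0, E 6, F 18. F and A advance.
Runoff: F is ranked above A on 18 ballots, A above F on 27.

A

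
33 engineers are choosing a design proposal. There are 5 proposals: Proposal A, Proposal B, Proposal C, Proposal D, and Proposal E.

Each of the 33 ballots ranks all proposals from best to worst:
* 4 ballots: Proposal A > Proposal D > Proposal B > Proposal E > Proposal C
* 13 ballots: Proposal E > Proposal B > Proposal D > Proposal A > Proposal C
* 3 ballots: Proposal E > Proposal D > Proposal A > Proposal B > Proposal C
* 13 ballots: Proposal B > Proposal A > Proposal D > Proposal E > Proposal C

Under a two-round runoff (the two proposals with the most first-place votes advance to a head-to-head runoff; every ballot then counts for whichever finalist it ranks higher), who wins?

Round 1 first-place votes: Proposal A 4, Proposal B 13, Proposal C 0, Proposal D 0, Proposal E 16. Proposal E and Proposal B advance.
Runoff: Proposal E is ranked above Proposal B on 16 ballots, Proposal B above Proposal E on 17.

Proposal B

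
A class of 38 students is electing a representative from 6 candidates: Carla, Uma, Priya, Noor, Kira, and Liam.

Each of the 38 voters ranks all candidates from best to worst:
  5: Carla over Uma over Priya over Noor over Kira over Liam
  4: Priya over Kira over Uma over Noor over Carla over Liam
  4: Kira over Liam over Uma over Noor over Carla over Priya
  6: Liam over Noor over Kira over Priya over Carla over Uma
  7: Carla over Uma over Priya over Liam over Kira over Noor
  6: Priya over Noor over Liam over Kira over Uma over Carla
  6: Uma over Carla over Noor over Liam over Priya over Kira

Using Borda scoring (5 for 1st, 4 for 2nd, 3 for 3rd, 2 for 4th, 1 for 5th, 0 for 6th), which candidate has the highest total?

Carla: 5×5 + 4×1 + 4×1 + 6×1 + 7×5 + 6×0 + 6×4 = 98
Uma: 5×4 + 4×3 + 4×3 + 6×0 + 7×4 + 6×1 + 6×5 = 108
Priya: 5×3 + 4×5 + 4×0 + 6×2 + 7×3 + 6×5 + 6×1 = 104
Noor: 5×2 + 4×2 + 4×2 + 6×4 + 7×0 + 6×4 + 6×3 = 92
Kira: 5×1 + 4×4 + 4×5 + 6×3 + 7×1 + 6×2 + 6×0 = 78
Liam: 5×0 + 4×0 + 4×4 + 6×5 + 7×2 + 6×3 + 6×2 = 90

Uma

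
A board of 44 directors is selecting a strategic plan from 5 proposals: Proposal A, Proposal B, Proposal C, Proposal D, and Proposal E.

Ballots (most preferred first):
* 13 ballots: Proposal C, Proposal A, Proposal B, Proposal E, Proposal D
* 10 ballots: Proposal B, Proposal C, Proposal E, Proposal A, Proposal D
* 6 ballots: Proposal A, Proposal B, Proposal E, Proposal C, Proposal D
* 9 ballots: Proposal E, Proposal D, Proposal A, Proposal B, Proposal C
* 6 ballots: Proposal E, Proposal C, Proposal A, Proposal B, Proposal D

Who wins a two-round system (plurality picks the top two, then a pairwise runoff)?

Proposal C

Round 1 first-place votes: Proposal A 6, Proposal B 10, Proposal C 13, Proposal D 0, Proposal E 15. Proposal E and Proposal C advance.
Runoff: Proposal E is ranked above Proposal C on 21 ballots, Proposal C above Proposal E on 23.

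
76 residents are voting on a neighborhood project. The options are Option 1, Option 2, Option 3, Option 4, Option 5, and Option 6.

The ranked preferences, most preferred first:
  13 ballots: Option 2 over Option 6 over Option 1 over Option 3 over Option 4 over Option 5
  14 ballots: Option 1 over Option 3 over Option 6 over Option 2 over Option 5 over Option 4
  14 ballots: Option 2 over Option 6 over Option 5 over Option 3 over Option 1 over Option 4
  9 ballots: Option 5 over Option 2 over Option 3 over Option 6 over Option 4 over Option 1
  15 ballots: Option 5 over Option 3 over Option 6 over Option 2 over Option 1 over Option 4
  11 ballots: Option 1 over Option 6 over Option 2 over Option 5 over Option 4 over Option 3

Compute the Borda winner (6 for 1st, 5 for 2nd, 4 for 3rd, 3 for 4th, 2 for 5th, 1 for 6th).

Option 1: 13×4 + 14×6 + 14×2 + 9×1 + 15×2 + 11×6 = 269
Option 2: 13×6 + 14×3 + 14×6 + 9×5 + 15×3 + 11×4 = 338
Option 3: 13×3 + 14×5 + 14×3 + 9×4 + 15×5 + 11×1 = 273
Option 4: 13×2 + 14×1 + 14×1 + 9×2 + 15×1 + 11×2 = 109
Option 5: 13×1 + 14×2 + 14×4 + 9×6 + 15×6 + 11×3 = 274
Option 6: 13×5 + 14×4 + 14×5 + 9×3 + 15×4 + 11×5 = 333

Option 2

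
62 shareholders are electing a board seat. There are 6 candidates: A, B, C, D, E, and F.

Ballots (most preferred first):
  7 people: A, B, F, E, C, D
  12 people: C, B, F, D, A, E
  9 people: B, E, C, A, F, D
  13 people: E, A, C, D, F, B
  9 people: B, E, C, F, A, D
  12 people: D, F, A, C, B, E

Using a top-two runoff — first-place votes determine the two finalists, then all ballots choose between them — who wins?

Round 1 first-place votes: A 7, B 18, C 12, D 12, E 13, F 0. B and E advance.
Runoff: B is ranked above E on 49 ballots, E above B on 13.

B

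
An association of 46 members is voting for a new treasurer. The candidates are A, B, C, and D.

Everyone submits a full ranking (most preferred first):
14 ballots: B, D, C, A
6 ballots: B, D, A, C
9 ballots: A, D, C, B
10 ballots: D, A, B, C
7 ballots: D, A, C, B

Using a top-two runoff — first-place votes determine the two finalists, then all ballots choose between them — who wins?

Round 1 first-place votes: A 9, B 20, C 0, D 17. B and D advance.
Runoff: B is ranked above D on 20 ballots, D above B on 26.

D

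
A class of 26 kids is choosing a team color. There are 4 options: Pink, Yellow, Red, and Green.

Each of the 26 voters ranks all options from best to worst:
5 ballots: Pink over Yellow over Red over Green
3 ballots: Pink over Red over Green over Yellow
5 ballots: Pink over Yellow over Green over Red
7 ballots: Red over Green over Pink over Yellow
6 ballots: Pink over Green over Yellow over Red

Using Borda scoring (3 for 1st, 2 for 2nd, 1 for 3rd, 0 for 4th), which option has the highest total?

Pink: 5×3 + 3×3 + 5×3 + 7×1 + 6×3 = 64
Yellow: 5×2 + 3×0 + 5×2 + 7×0 + 6×1 = 26
Red: 5×1 + 3×2 + 5×0 + 7×3 + 6×0 = 32
Green: 5×0 + 3×1 + 5×1 + 7×2 + 6×2 = 34

Pink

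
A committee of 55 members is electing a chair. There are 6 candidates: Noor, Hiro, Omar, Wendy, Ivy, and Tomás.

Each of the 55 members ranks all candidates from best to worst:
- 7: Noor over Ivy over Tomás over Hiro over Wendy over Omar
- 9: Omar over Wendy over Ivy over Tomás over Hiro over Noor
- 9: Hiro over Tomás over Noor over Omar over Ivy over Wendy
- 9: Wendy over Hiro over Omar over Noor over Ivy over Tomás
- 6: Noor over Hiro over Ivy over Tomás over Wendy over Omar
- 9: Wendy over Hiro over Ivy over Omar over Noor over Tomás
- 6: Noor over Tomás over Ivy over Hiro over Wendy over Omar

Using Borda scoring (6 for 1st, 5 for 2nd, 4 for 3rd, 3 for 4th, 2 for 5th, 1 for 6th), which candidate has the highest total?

Noor: 7×6 + 9×1 + 9×4 + 9×3 + 6×6 + 9×2 + 6×6 = 204
Hiro: 7×3 + 9×2 + 9×6 + 9×5 + 6×5 + 9×5 + 6×3 = 231
Omar: 7×1 + 9×6 + 9×3 + 9×4 + 6×1 + 9×3 + 6×1 = 163
Wendy: 7×2 + 9×5 + 9×1 + 9×6 + 6×2 + 9×6 + 6×2 = 200
Ivy: 7×5 + 9×4 + 9×2 + 9×2 + 6×4 + 9×4 + 6×4 = 191
Tomás: 7×4 + 9×3 + 9×5 + 9×1 + 6×3 + 9×1 + 6×5 = 166

Hiro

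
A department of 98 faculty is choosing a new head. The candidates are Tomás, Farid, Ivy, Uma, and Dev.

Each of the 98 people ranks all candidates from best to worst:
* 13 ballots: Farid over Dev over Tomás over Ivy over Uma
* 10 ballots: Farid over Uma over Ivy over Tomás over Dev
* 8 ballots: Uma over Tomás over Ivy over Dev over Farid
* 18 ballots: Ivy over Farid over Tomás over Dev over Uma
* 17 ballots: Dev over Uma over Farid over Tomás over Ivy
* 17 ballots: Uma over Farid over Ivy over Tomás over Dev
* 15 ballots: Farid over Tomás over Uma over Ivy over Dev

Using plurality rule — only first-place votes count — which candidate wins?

Farid

First-place votes: Tomás 0, Farid 38, Ivy 18, Uma 25, Dev 17.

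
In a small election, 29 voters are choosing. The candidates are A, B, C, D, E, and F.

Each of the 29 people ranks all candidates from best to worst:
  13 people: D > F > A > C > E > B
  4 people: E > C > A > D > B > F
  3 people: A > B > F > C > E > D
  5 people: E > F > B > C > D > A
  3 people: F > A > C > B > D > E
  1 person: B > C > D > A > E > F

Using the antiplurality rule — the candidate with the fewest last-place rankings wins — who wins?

C

Last-place votes: A 5, B 13, C 0, D 3, E 3, F 5.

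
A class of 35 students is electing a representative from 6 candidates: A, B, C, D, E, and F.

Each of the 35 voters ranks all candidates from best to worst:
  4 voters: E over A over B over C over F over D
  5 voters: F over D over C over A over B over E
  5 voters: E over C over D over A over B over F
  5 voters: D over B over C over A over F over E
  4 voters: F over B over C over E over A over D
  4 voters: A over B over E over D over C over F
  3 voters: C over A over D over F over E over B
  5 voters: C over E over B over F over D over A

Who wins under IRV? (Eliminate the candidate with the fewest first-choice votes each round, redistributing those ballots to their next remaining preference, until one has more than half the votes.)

C

Round 1: A 4, B 0, C 8, D 5, E 9, F 9. B eliminated.
Round 2: A 4, C 8, D 5, E 9, F 9. A eliminated.
Round 3: C 8, D 5, E 13, F 9. D eliminated.
Round 4: C 13, E 13, F 9. F eliminated.
Round 5: C 22, E 13. C has a majority (≥18).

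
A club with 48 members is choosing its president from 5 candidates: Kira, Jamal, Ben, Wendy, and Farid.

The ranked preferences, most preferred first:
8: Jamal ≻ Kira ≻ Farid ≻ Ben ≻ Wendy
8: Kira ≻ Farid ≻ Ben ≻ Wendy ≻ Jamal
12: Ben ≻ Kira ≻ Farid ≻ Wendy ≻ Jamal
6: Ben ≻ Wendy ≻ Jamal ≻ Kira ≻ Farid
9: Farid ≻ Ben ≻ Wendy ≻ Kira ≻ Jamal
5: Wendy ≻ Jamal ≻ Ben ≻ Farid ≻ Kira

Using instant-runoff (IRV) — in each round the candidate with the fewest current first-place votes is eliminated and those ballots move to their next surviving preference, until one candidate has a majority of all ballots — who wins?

Round 1: Kira 8, Jamal 8, Ben 18, Wendy 5, Farid 9. Wendy eliminated.
Round 2: Kira 8, Jamal 13, Ben 18, Farid 9. Kira eliminated.
Round 3: Jamal 13, Ben 18, Farid 17. Jamal eliminated.
Round 4: Ben 23, Farid 25. Farid has a majority (≥25).

Farid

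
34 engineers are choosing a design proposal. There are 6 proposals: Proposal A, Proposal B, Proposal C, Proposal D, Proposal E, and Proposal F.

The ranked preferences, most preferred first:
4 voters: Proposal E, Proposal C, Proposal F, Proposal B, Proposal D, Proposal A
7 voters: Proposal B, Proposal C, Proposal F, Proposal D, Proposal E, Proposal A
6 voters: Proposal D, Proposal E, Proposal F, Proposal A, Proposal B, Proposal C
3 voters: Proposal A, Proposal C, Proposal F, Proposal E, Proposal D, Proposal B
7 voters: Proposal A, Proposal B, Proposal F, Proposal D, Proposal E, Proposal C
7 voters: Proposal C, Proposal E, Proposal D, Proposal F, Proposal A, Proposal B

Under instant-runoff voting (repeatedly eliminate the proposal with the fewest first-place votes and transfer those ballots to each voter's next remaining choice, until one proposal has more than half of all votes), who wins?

Round 1: Proposal A 10, Proposal B 7, Proposal C 7, Proposal D 6, Proposal E 4, Proposal F 0. Proposal F eliminated.
Round 2: Proposal A 10, Proposal B 7, Proposal C 7, Proposal D 6, Proposal E 4. Proposal E eliminated.
Round 3: Proposal A 10, Proposal B 7, Proposal C 11, Proposal D 6. Proposal D eliminated.
Round 4: Proposal A 16, Proposal B 7, Proposal C 11. Proposal B eliminated.
Round 5: Proposal A 16, Proposal C 18. Proposal C has a majority (≥18).

Proposal C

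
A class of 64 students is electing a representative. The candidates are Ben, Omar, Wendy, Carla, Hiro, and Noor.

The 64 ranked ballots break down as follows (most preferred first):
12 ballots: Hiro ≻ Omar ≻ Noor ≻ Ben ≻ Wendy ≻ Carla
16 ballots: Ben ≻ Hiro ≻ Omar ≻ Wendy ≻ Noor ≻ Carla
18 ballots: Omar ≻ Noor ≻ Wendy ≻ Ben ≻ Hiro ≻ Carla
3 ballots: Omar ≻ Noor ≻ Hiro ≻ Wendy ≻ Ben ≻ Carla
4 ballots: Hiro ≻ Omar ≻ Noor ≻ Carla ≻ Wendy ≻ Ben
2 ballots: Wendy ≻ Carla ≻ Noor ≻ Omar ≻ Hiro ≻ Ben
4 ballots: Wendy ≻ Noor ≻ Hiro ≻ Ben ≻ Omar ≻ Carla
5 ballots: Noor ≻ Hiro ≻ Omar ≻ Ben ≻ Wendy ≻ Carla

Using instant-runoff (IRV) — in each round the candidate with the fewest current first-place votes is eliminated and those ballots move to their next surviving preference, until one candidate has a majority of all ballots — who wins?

Round 1: Ben 16, Omar 21, Wendy 6, Carla 0, Hiro 16, Noor 5. Carla eliminated.
Round 2: Ben 16, Omar 21, Wendy 6, Hiro 16, Noor 5. Noor eliminated.
Round 3: Ben 16, Omar 21, Wendy 6, Hiro 21. Wendy eliminated.
Round 4: Ben 16, Omar 23, Hiro 25. Ben eliminated.
Round 5: Omar 23, Hiro 41. Hiro has a majority (≥33).

Hiro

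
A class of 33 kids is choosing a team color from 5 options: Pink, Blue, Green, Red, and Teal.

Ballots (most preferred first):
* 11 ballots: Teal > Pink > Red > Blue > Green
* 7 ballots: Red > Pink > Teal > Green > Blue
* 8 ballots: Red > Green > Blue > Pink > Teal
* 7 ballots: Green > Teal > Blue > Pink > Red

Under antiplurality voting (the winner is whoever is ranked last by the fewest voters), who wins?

Last-place votes: Pink 0, Blue 7, Green 11, Red 7, Teal 8.

Pink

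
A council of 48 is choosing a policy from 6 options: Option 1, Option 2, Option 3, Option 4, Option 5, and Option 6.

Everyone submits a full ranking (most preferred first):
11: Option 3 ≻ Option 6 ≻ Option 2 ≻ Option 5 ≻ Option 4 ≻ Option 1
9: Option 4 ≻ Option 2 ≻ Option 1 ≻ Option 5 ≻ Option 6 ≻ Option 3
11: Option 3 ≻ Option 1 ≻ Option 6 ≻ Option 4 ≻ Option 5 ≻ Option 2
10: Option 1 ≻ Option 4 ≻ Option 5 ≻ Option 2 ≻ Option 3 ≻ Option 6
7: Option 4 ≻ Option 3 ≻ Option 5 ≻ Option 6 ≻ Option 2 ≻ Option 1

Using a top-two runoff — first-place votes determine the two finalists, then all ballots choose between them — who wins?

Option 4

Round 1 first-place votes: Option 1 10, Option 2 0, Option 3 22, Option 4 16, Option 5 0, Option 6 0. Option 3 and Option 4 advance.
Runoff: Option 3 is ranked above Option 4 on 22 ballots, Option 4 above Option 3 on 26.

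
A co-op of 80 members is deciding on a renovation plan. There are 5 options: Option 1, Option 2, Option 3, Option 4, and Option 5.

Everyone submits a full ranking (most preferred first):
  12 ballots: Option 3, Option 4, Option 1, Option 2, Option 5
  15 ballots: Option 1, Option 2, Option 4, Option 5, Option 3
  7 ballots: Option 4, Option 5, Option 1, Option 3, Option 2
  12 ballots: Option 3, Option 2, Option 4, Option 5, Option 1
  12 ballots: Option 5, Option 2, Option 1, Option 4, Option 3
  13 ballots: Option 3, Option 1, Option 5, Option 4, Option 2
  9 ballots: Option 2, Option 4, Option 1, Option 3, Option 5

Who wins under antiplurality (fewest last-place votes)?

Last-place votes: Option 1 12, Option 2 20, Option 3 27, Option 4 0, Option 5 21.

Option 4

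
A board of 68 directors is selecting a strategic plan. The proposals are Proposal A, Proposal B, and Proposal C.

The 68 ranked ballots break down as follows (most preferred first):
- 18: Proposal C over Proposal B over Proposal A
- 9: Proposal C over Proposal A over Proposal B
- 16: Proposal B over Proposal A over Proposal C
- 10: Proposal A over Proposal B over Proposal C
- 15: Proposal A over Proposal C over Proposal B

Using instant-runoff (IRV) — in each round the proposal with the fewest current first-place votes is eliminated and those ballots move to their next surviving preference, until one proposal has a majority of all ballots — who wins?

Round 1: Proposal A 25, Proposal B 16, Proposal C 27. Proposal B eliminated.
Round 2: Proposal A 41, Proposal C 27. Proposal A has a majority (≥35).

Proposal A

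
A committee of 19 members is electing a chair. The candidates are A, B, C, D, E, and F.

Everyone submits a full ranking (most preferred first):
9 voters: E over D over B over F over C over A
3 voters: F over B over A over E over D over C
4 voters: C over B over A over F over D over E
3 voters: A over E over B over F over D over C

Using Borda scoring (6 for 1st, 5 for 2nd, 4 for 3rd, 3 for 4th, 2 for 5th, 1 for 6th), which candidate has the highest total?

B

A: 9×1 + 3×4 + 4×4 + 3×6 = 55
B: 9×4 + 3×5 + 4×5 + 3×4 = 83
C: 9×2 + 3×1 + 4×6 + 3×1 = 48
D: 9×5 + 3×2 + 4×2 + 3×2 = 65
E: 9×6 + 3×3 + 4×1 + 3×5 = 82
F: 9×3 + 3×6 + 4×3 + 3×3 = 66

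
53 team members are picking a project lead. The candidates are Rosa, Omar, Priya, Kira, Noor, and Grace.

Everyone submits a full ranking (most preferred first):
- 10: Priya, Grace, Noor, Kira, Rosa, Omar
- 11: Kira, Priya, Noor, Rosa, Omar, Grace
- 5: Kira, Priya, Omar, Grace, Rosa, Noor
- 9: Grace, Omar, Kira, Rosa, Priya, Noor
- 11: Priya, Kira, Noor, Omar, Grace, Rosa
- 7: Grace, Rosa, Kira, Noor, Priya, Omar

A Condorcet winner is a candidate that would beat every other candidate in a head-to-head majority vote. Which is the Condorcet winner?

Kira

Kira vs Rosa: 46–7
Kira vs Omar: 44–9
Kira vs Priya: 32–21
Kira vs Noor: 43–10
Kira vs Grace: 27–26
Kira beats every other candidate.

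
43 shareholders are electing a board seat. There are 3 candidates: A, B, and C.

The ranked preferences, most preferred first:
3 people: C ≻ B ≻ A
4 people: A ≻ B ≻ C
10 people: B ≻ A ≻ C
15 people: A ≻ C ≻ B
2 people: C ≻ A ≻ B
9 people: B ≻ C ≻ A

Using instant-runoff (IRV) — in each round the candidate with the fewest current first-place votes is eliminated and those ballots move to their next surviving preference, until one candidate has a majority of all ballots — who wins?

B

Round 1: A 19, B 19, C 5. C eliminated.
Round 2: A 21, B 22. B has a majority (≥22).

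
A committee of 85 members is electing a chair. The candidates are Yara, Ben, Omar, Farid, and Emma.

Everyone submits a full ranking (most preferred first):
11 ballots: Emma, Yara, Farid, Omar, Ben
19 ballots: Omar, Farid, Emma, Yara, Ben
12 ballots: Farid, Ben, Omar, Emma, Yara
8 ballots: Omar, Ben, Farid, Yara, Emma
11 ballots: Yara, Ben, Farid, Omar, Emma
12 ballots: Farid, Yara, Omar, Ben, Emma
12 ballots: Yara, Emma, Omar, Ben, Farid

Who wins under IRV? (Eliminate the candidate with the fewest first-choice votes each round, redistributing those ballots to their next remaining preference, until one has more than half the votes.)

Yara

Round 1: Yara 23, Ben 0, Omar 27, Farid 24, Emma 11. Ben eliminated.
Round 2: Yara 23, Omar 27, Farid 24, Emma 11. Emma eliminated.
Round 3: Yara 34, Omar 27, Farid 24. Farid eliminated.
Round 4: Yara 46, Omar 39. Yara has a majority (≥43).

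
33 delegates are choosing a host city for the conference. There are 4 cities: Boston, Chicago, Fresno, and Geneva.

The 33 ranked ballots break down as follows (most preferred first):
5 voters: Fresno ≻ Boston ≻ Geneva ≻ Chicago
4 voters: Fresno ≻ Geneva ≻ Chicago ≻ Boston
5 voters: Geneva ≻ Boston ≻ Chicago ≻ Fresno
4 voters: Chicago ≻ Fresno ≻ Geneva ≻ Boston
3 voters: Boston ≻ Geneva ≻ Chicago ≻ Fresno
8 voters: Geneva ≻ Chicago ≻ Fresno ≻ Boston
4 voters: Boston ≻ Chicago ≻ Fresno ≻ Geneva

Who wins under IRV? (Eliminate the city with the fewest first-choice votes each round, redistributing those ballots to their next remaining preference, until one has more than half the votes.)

Fresno

Round 1: Boston 7, Chicago 4, Fresno 9, Geneva 13. Chicago eliminated.
Round 2: Boston 7, Fresno 13, Geneva 13. Boston eliminated.
Round 3: Fresno 17, Geneva 16. Fresno has a majority (≥17).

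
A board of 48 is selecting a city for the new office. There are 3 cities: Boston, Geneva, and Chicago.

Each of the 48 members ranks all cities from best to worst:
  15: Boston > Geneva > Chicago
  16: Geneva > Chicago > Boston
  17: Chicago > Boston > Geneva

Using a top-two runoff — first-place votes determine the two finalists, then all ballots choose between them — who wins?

Geneva

Round 1 first-place votes: Boston 15, Geneva 16, Chicago 17. Chicago and Geneva advance.
Runoff: Chicago is ranked above Geneva on 17 ballots, Geneva above Chicago on 31.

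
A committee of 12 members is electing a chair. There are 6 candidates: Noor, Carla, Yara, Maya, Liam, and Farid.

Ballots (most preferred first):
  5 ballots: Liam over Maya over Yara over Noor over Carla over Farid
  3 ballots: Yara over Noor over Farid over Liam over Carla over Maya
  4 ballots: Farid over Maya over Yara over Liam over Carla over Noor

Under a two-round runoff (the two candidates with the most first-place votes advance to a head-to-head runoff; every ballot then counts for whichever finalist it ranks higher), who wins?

Farid

Round 1 first-place votes: Noor 0, Carla 0, Yara 3, Maya 0, Liam 5, Farid 4. Liam and Farid advance.
Runoff: Liam is ranked above Farid on 5 ballots, Farid above Liam on 7.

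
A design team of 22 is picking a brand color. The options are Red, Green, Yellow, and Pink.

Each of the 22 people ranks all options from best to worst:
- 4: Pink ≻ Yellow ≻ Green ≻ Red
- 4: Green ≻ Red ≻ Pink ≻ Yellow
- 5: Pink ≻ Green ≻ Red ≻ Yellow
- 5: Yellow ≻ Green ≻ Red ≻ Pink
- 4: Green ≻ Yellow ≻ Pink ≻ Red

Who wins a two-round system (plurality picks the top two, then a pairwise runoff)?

Round 1 first-place votes: Red 0, Green 8, Yellow 5, Pink 9. Pink and Green advance.
Runoff: Pink is ranked above Green on 9 ballots, Green above Pink on 13.

Green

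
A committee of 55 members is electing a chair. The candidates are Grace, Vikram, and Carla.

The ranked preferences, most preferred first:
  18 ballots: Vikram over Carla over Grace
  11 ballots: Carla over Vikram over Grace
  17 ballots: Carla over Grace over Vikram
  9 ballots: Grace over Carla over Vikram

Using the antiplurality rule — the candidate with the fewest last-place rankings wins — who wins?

Carla

Last-place votes: Grace 29, Vikram 26, Carla 0.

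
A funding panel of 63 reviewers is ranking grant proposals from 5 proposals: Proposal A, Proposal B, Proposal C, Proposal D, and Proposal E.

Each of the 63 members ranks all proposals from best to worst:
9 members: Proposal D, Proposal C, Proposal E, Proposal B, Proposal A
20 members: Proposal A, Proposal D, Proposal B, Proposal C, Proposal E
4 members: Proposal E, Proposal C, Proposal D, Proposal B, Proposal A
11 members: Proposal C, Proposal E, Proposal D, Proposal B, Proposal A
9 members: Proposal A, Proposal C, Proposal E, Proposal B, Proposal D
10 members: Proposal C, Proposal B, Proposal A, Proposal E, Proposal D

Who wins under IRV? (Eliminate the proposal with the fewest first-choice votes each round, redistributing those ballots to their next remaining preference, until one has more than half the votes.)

Round 1: Proposal A 29, Proposal B 0, Proposal C 21, Proposal D 9, Proposal E 4. Proposal B eliminated.
Round 2: Proposal A 29, Proposal C 21, Proposal D 9, Proposal E 4. Proposal E eliminated.
Round 3: Proposal A 29, Proposal C 25, Proposal D 9. Proposal D eliminated.
Round 4: Proposal A 29, Proposal C 34. Proposal C has a majority (≥32).

Proposal C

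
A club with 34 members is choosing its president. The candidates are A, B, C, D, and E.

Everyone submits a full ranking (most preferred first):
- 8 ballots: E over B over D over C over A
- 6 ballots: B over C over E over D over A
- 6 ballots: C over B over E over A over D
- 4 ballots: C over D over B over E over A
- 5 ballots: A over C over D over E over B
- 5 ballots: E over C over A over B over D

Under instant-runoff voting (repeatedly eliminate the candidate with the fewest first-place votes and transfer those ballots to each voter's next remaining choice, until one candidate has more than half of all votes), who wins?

C

Round 1: A 5, B 6, C 10, D 0, E 13. D eliminated.
Round 2: A 5, B 6, C 10, E 13. A eliminated.
Round 3: B 6, C 15, E 13. B eliminated.
Round 4: C 21, E 13. C has a majority (≥18).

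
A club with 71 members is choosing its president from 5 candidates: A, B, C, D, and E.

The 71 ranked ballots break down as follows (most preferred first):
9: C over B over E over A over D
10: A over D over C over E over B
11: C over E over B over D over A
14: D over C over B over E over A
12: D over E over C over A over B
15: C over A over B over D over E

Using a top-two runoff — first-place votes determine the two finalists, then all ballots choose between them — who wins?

D

Round 1 first-place votes: A 10, B 0, C 35, D 26, E 0. C and D advance.
Runoff: C is ranked above D on 35 ballots, D above C on 36.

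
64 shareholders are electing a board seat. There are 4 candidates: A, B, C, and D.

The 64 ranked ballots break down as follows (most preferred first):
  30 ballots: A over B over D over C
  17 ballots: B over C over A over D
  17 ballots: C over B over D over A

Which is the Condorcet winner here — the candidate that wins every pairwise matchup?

B

B vs A: 34–30
B vs C: 47–17
B vs D: 64–0
B beats every other candidate.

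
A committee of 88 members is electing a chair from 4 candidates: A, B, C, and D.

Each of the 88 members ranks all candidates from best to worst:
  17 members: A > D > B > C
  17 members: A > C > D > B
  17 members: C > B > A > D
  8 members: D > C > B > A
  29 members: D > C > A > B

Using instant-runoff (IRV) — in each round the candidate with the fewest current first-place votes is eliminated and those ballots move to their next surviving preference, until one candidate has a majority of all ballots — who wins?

A

Round 1: A 34, B 0, C 17, D 37. B eliminated.
Round 2: A 34, C 17, D 37. C eliminated.
Round 3: A 51, D 37. A has a majority (≥45).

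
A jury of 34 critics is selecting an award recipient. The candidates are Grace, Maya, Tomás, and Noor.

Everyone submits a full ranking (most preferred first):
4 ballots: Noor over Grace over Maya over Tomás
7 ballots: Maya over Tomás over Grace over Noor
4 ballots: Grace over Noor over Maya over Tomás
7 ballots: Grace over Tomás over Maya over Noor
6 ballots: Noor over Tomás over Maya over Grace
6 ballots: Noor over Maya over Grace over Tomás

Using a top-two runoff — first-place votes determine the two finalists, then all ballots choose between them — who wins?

Round 1 first-place votes: Grace 11, Maya 7, Tomás 0, Noor 16. Noor and Grace advance.
Runoff: Noor is ranked above Grace on 16 ballots, Grace above Noor on 18.

Grace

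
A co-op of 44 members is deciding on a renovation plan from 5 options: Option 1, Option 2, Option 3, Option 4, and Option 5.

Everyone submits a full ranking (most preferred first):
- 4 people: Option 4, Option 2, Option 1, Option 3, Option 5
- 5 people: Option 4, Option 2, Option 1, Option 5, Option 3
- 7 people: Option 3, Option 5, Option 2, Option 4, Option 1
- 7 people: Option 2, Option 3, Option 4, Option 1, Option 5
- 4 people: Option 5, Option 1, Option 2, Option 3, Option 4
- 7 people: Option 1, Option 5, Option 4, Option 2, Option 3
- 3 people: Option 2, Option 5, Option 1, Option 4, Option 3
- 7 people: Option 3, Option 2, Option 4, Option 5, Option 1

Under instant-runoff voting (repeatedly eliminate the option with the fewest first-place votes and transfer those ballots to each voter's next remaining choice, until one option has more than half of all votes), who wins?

Round 1: Option 1 7, Option 2 10, Option 3 14, Option 4 9, Option 5 4. Option 5 eliminated.
Round 2: Option 1 11, Option 2 10, Option 3 14, Option 4 9. Option 4 eliminated.
Round 3: Option 1 11, Option 2 19, Option 3 14. Option 1 eliminated.
Round 4: Option 2 30, Option 3 14. Option 2 has a majority (≥23).

Option 2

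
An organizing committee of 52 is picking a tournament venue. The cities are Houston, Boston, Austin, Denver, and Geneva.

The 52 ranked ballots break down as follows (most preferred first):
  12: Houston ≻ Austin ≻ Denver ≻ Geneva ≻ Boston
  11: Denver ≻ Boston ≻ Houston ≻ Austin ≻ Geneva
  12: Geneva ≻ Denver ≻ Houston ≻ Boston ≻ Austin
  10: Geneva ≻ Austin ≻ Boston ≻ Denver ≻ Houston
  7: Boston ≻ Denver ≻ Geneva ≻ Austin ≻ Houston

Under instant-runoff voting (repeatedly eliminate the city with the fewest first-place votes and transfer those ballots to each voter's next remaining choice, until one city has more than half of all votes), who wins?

Denver

Round 1: Houston 12, Boston 7, Austin 0, Denver 11, Geneva 22. Austin eliminated.
Round 2: Houston 12, Boston 7, Denver 11, Geneva 22. Boston eliminated.
Round 3: Houston 12, Denver 18, Geneva 22. Houston eliminated.
Round 4: Denver 30, Geneva 22. Denver has a majority (≥27).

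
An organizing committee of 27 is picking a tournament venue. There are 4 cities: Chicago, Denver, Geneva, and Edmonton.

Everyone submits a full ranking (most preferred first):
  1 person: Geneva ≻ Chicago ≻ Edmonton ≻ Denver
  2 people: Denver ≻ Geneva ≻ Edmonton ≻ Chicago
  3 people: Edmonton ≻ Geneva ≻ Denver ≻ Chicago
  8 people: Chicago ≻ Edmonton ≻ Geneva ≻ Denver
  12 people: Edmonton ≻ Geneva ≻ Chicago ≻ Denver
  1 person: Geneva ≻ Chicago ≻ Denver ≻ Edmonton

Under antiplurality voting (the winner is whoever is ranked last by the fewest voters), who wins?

Geneva

Last-place votes: Chicago 5, Denver 21, Geneva 0, Edmonton 1.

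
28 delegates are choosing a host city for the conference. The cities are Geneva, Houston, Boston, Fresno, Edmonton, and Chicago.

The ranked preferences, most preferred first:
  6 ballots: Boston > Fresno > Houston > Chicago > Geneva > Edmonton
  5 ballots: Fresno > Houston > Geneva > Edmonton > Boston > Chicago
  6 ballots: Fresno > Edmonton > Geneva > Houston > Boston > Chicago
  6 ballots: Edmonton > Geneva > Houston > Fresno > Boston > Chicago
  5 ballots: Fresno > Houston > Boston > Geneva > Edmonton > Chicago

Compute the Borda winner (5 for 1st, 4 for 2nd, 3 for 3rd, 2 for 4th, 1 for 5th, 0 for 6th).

Geneva: 6×1 + 5×3 + 6×3 + 6×4 + 5×2 = 73
Houston: 6×3 + 5×4 + 6×2 + 6×3 + 5×4 = 88
Boston: 6×5 + 5×1 + 6×1 + 6×1 + 5×3 = 62
Fresno: 6×4 + 5×5 + 6×5 + 6×2 + 5×5 = 116
Edmonton: 6×0 + 5×2 + 6×4 + 6×5 + 5×1 = 69
Chicago: 6×2 + 5×0 + 6×0 + 6×0 + 5×0 = 12

Fresno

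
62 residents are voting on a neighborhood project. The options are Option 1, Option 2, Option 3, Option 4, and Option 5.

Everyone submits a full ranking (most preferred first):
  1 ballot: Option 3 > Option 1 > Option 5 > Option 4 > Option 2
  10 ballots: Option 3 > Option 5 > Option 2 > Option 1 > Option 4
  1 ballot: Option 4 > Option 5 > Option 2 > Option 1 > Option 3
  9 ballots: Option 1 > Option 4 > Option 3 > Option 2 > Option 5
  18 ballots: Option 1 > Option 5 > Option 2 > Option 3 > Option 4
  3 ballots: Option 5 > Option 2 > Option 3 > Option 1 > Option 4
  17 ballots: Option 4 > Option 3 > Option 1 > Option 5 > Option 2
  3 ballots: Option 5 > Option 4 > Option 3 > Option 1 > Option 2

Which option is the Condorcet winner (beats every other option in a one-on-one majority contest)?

Option 3

Option 3 vs Option 1: 34–28
Option 3 vs Option 2: 40–22
Option 3 vs Option 4: 32–30
Option 3 vs Option 5: 37–25
Option 3 beats every other option.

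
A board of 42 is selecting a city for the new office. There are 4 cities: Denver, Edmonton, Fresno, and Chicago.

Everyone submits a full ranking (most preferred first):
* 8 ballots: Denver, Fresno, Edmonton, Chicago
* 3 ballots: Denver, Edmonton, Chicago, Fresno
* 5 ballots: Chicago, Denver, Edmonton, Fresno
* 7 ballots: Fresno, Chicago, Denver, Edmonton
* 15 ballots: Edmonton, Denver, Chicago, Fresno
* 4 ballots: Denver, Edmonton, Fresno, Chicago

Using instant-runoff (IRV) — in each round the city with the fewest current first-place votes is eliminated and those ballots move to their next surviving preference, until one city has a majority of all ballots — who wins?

Denver

Round 1: Denver 15, Edmonton 15, Fresno 7, Chicago 5. Chicago eliminated.
Round 2: Denver 20, Edmonton 15, Fresno 7. Fresno eliminated.
Round 3: Denver 27, Edmonton 15. Denver has a majority (≥22).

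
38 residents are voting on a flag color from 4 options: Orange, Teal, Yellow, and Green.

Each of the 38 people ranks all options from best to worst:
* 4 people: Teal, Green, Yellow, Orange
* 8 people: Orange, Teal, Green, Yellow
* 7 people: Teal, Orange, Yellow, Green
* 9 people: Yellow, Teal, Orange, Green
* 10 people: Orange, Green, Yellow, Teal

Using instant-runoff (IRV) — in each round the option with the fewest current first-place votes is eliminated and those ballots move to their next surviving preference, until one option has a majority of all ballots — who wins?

Round 1: Orange 18, Teal 11, Yellow 9, Green 0. Green eliminated.
Round 2: Orange 18, Teal 11, Yellow 9. Yellow eliminated.
Round 3: Orange 18, Teal 20. Teal has a majority (≥20).

Teal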